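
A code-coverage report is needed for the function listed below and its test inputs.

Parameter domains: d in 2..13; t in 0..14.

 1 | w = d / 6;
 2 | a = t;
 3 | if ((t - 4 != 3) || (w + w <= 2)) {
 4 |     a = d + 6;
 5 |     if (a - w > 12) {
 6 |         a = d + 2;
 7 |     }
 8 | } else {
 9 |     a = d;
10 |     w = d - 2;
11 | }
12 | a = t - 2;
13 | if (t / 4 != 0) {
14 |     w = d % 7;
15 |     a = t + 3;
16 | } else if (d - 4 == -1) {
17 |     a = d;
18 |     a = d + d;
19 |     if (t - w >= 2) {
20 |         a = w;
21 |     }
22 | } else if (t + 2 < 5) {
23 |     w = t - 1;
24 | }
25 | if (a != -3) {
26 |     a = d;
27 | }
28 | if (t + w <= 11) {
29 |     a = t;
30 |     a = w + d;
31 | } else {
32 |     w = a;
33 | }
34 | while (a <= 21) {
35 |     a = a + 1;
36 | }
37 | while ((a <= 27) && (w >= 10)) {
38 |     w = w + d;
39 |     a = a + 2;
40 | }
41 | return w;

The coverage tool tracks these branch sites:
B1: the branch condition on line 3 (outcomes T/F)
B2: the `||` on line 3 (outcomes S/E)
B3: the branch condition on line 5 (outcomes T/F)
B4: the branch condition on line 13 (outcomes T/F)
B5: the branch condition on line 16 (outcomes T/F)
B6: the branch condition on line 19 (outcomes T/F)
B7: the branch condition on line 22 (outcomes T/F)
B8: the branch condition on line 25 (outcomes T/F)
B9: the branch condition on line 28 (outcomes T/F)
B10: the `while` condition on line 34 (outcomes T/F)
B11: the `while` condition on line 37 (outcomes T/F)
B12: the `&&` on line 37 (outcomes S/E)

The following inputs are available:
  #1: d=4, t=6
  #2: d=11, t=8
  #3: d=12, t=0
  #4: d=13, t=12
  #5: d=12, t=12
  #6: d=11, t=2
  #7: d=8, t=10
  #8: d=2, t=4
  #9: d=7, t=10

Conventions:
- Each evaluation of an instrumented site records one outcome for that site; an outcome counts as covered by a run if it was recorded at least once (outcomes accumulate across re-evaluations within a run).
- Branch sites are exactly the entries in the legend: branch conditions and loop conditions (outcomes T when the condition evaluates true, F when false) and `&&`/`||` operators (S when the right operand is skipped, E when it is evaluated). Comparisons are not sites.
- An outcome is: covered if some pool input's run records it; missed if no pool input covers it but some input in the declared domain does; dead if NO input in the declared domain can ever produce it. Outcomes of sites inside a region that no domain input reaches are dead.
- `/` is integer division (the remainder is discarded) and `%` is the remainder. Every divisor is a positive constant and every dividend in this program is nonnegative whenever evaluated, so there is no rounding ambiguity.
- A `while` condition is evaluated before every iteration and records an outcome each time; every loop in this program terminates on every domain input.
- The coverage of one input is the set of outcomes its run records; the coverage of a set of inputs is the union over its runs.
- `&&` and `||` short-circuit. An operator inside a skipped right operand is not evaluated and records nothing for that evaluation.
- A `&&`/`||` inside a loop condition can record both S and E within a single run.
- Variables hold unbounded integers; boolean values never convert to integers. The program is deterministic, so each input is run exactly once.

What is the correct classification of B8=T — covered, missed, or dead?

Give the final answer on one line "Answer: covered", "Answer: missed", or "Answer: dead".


B8=T is recorded by pool input(s) 1, 2, 3, 4, 5, 6, 7, 8, 9 -> covered
Answer: covered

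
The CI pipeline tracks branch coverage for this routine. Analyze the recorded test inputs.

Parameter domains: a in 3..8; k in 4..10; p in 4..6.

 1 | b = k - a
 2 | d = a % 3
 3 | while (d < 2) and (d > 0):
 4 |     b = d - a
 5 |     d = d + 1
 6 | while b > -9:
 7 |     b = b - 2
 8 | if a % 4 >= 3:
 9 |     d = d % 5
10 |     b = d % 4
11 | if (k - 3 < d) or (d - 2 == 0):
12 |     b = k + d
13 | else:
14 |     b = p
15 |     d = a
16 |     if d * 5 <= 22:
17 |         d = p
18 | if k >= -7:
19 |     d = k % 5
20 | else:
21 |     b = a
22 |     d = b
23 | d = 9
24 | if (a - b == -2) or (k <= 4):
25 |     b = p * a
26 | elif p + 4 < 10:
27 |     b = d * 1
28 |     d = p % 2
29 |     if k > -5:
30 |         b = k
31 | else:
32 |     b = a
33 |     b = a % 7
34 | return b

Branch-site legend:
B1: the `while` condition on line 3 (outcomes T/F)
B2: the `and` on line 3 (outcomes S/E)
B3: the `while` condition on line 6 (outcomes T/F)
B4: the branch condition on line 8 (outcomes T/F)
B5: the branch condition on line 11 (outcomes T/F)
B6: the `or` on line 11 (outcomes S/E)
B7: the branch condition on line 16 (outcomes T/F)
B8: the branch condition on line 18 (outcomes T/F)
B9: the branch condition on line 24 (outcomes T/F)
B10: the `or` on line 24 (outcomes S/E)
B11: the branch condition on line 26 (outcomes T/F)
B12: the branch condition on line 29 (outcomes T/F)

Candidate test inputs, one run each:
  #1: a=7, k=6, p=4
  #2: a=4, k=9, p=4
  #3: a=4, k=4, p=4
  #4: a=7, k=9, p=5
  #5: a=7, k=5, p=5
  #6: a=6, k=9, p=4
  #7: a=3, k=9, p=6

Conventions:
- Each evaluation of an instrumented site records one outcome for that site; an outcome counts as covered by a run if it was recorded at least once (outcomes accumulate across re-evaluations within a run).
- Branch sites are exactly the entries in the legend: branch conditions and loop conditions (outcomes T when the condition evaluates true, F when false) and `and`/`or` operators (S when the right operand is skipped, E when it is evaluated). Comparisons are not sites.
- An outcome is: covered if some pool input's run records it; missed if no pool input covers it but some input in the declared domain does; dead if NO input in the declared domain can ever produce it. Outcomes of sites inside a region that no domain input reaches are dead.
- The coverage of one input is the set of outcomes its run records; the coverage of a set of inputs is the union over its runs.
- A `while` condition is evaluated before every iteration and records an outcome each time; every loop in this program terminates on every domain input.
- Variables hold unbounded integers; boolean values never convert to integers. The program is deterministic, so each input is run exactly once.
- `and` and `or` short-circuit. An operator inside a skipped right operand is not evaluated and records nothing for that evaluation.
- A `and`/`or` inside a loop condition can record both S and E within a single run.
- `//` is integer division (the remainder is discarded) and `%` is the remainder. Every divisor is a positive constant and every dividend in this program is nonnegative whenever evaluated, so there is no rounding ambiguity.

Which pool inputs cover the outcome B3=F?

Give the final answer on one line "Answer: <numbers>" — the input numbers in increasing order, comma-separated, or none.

input #1 (a=7, k=6, p=4): covers B3=F
input #2 (a=4, k=9, p=4): covers B3=F
input #3 (a=4, k=4, p=4): covers B3=F
input #4 (a=7, k=9, p=5): covers B3=F
input #5 (a=7, k=5, p=5): covers B3=F
input #6 (a=6, k=9, p=4): covers B3=F
input #7 (a=3, k=9, p=6): covers B3=F

Answer: 1, 2, 3, 4, 5, 6, 7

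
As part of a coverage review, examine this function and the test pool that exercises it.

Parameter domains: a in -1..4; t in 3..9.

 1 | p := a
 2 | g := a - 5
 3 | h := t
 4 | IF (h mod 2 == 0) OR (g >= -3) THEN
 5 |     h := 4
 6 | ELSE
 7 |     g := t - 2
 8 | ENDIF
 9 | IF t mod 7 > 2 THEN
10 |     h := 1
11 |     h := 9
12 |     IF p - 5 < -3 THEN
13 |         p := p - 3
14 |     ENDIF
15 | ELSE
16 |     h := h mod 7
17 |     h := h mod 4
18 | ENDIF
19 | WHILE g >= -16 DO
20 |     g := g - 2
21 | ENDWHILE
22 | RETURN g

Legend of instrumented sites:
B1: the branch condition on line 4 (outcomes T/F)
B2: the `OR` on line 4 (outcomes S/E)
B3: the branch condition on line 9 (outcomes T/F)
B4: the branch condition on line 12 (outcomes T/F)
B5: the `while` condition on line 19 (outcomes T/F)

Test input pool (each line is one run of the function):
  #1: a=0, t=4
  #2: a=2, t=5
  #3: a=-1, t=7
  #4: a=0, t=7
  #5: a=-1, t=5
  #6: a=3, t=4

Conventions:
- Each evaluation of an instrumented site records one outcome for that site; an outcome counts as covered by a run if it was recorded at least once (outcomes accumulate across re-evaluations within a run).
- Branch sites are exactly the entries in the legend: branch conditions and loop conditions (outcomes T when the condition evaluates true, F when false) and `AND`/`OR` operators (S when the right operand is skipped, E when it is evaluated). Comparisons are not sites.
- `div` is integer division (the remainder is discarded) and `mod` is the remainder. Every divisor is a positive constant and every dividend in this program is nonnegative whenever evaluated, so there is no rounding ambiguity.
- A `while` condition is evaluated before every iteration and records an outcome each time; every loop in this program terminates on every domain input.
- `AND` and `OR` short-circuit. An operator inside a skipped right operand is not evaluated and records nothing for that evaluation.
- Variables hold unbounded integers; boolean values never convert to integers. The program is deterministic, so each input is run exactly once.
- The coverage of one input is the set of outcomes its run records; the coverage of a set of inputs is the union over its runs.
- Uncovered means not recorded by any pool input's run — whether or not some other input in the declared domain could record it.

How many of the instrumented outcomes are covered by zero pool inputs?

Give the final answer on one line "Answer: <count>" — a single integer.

input #1, a=0, t=4: events B2->S, B1->T, B3->T, B4->T, B5->T, B5->T, B5->T, B5->T, B5->T, B5->T, B5->F; outcomes B1=T, B2=S, B3=T, B4=T, B5=T, B5=F
input #2, a=2, t=5: events B2->E, B1->T, B3->T, B4->F, B5->T, B5->T, B5->T, B5->T, B5->T, B5->T, B5->T, B5->F; outcomes B1=T, B2=E, B3=T, B4=F, B5=T, B5=F
input #3, a=-1, t=7: events B2->E, B1->F, B3->F, B5->T, B5->T, B5->T, B5->T, B5->T, B5->T, B5->T, B5->T, B5->T, B5->T, B5->T, ...; outcomes B1=F, B2=E, B3=F, B5=T, B5=F
input #4, a=0, t=7: events B2->E, B1->F, B3->F, B5->T, B5->T, B5->T, B5->T, B5->T, B5->T, B5->T, B5->T, B5->T, B5->T, B5->T, ...; outcomes B1=F, B2=E, B3=F, B5=T, B5=F
input #5, a=-1, t=5: events B2->E, B1->F, B3->T, B4->T, B5->T, B5->T, B5->T, B5->T, B5->T, B5->T, B5->T, B5->T, B5->T, B5->T, ...; outcomes B1=F, B2=E, B3=T, B4=T, B5=T, B5=F
input #6, a=3, t=4: events B2->S, B1->T, B3->T, B4->F, B5->T, B5->T, B5->T, B5->T, B5->T, B5->T, B5->T, B5->T, B5->F; outcomes B1=T, B2=S, B3=T, B4=F, B5=T, B5=F
union over the pool: B1=T, B1=F, B2=S, B2=E, B3=T, B3=F, B4=T, B4=F, B5=T, B5=F
uncovered (0 of 10): none

Answer: 0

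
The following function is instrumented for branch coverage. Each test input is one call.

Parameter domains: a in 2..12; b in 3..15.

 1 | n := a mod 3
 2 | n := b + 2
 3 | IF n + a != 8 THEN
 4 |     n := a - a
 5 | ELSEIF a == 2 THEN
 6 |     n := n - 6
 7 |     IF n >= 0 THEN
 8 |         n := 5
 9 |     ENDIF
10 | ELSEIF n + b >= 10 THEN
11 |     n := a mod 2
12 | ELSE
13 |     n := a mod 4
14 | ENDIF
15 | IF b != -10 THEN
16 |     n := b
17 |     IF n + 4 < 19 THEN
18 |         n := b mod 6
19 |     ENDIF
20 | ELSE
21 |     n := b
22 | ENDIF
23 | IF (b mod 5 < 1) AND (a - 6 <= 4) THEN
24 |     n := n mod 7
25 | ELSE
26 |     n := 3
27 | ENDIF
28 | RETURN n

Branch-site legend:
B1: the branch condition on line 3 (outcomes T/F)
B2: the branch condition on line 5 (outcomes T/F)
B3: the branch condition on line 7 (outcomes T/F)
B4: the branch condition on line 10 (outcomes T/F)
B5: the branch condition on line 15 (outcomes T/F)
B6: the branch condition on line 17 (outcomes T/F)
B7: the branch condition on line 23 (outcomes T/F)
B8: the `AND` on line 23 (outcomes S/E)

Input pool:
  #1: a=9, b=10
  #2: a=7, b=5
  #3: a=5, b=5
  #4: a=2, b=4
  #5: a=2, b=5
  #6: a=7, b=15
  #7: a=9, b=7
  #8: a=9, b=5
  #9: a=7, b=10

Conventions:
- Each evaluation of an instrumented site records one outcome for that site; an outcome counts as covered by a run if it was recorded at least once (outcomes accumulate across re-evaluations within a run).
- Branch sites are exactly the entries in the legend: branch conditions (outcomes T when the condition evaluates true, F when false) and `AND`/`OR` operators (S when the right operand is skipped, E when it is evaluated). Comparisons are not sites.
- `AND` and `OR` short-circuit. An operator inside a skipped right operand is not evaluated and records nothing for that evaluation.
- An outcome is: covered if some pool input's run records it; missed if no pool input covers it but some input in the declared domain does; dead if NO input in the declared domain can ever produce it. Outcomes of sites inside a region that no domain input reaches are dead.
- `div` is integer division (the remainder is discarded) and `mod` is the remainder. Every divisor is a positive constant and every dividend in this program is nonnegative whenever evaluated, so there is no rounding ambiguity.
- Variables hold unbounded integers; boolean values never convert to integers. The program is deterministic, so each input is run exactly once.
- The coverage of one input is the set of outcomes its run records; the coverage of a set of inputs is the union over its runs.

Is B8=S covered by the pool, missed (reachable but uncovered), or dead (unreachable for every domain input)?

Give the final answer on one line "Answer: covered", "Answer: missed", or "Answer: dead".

B8=S is recorded by pool input(s) 4, 7 -> covered

Answer: covered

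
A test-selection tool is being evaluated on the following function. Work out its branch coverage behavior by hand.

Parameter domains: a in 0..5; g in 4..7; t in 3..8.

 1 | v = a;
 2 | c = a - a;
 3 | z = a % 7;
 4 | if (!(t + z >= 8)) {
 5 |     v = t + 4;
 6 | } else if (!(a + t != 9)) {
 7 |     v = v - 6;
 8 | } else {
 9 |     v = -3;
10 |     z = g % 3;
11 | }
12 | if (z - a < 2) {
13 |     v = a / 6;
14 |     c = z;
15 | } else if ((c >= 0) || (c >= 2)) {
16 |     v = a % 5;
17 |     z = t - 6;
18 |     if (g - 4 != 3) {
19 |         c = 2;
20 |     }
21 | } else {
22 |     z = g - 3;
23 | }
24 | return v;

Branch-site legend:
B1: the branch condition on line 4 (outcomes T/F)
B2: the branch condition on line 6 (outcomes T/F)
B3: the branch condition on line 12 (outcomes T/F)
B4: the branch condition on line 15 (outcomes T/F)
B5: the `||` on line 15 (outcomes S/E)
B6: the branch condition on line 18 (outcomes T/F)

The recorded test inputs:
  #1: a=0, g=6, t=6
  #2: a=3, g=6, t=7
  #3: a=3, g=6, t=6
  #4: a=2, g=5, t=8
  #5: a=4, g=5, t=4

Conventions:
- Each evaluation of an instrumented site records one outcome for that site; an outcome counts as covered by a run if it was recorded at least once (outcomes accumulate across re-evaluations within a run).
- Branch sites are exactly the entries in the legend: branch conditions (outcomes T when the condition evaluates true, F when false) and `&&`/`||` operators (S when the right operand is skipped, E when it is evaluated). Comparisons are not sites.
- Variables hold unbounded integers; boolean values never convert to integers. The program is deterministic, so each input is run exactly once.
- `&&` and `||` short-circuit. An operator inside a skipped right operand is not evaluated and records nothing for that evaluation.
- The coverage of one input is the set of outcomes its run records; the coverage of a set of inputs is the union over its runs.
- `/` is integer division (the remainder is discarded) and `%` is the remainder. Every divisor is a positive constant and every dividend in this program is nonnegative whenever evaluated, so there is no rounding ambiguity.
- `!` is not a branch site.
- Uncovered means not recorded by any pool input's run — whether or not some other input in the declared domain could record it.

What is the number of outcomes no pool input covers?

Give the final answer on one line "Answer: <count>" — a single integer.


run #1 (a=0, g=6, t=6) records B1=T, B3=T
run #2 (a=3, g=6, t=7) records B1=F, B2=F, B3=T
run #3 (a=3, g=6, t=6) records B1=F, B2=T, B3=T
run #4 (a=2, g=5, t=8) records B1=F, B2=F, B3=T
run #5 (a=4, g=5, t=4) records B1=F, B2=F, B3=T
union over the pool: B1=T, B1=F, B2=T, B2=F, B3=T
uncovered (7 of 12): B3=F, B4=T, B4=F, B5=S, B5=E, B6=T, B6=F
Answer: 7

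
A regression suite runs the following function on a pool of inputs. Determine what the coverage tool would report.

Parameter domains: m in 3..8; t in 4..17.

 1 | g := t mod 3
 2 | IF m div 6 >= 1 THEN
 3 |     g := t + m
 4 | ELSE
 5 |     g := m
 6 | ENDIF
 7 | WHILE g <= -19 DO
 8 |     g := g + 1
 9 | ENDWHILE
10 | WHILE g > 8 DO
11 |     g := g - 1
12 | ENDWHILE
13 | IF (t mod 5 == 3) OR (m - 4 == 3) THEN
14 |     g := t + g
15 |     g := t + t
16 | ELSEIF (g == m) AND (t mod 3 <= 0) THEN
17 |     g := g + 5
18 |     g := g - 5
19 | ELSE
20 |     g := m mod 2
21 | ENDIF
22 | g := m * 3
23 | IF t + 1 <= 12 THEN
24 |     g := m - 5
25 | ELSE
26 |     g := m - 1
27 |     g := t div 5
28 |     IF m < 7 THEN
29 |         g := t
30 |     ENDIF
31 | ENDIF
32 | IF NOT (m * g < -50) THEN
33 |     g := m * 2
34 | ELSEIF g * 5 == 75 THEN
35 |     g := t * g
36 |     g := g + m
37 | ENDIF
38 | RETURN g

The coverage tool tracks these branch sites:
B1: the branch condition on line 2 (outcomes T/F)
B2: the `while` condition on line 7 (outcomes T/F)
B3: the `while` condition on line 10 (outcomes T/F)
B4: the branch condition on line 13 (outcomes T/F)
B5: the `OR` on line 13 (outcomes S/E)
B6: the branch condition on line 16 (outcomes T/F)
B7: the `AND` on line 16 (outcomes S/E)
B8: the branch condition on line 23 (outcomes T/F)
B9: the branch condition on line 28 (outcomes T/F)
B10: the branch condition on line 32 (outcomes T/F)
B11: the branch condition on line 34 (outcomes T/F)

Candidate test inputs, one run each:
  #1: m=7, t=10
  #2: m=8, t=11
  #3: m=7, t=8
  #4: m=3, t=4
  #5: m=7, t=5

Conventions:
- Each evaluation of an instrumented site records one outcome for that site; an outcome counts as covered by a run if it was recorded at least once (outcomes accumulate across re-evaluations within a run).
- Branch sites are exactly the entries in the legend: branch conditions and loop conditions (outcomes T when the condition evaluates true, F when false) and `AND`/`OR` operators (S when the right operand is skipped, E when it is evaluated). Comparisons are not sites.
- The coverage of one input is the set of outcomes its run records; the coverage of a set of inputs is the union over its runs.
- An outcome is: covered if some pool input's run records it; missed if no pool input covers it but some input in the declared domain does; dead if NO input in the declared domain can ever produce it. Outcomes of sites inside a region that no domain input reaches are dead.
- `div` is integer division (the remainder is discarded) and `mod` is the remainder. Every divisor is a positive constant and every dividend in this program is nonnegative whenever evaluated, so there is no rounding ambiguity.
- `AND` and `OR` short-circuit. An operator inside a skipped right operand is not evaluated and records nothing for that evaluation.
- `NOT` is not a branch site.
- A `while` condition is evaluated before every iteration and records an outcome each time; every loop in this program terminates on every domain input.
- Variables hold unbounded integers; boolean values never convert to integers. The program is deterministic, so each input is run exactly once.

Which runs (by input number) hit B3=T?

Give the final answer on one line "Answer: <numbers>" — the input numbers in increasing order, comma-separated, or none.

input #1 (m=7, t=10): covers B3=T
input #2 (m=8, t=11): covers B3=T
input #3 (m=7, t=8): covers B3=T
input #4 (m=3, t=4): misses B3=T
input #5 (m=7, t=5): covers B3=T

Answer: 1, 2, 3, 5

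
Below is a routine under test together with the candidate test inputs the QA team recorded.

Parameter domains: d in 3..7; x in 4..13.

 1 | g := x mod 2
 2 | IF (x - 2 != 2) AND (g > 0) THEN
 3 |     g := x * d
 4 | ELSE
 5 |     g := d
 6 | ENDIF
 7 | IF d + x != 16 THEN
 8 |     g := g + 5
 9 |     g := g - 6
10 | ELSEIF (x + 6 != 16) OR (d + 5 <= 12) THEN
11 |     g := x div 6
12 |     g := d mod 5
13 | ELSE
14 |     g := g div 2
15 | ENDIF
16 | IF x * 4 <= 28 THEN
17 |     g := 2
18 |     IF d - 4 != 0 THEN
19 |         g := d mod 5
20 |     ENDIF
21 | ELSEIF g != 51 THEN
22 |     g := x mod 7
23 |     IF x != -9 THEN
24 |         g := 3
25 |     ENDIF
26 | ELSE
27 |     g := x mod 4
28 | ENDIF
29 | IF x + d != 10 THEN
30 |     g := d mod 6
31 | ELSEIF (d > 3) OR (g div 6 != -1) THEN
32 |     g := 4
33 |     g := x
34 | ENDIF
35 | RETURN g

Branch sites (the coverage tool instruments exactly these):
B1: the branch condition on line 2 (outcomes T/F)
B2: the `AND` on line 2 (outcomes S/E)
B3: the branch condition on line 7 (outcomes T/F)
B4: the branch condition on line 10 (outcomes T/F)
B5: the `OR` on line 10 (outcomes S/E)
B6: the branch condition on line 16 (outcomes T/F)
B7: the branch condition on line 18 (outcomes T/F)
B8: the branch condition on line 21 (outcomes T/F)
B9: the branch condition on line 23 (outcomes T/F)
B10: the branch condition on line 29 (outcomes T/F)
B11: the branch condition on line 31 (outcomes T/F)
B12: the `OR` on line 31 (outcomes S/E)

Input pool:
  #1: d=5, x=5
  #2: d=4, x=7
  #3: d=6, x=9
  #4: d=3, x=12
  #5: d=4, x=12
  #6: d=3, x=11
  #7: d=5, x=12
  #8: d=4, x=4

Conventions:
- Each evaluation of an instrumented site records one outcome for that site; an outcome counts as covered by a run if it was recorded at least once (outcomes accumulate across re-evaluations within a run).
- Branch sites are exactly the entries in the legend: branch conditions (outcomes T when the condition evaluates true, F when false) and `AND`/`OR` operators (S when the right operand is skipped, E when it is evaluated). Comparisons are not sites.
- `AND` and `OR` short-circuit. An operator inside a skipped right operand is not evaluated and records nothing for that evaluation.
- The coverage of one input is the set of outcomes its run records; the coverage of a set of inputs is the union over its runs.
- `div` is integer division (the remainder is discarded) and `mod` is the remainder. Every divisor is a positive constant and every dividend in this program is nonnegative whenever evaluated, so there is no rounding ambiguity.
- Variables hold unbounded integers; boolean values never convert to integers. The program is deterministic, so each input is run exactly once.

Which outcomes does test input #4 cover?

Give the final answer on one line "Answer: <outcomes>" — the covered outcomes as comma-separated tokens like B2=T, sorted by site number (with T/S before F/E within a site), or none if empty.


Tracing the run of input #4 (d=3, x=12):
  B2->E, B1->F, B3->T, B6->F, B8->T, B9->T, B10->T
collecting distinct outcomes: B1=F, B2=E, B3=T, B6=F, B8=T, B9=T, B10=T
Answer: B1=F, B2=E, B3=T, B6=F, B8=T, B9=T, B10=T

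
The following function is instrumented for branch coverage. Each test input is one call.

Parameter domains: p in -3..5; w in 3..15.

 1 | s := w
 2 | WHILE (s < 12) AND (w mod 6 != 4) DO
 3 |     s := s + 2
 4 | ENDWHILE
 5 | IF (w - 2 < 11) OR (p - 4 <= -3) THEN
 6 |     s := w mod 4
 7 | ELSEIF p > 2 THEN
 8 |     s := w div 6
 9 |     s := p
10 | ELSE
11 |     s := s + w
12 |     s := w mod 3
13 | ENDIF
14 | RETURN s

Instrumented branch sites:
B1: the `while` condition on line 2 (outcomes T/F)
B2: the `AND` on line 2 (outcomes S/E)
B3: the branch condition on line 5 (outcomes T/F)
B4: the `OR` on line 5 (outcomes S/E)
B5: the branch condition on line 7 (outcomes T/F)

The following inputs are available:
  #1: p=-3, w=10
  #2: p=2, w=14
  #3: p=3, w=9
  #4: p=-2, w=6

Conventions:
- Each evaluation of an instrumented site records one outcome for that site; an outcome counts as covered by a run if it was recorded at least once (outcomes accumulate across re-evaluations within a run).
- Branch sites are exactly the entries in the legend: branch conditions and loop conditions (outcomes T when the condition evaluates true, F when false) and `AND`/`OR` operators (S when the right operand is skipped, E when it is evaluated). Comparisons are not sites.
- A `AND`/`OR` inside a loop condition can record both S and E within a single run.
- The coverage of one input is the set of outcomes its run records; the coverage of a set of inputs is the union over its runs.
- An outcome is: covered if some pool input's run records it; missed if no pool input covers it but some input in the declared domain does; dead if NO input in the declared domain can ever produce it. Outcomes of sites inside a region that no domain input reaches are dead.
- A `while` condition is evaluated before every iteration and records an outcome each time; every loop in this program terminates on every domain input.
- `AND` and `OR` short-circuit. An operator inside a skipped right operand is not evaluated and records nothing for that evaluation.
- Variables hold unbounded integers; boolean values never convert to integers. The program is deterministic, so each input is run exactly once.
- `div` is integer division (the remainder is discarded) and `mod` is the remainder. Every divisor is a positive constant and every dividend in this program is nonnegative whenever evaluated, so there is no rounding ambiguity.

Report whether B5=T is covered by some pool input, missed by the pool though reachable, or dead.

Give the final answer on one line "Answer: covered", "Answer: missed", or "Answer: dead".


no pool input records B5=T
but domain input (p=3, w=13) does record it -> reachable, so missed
Answer: missed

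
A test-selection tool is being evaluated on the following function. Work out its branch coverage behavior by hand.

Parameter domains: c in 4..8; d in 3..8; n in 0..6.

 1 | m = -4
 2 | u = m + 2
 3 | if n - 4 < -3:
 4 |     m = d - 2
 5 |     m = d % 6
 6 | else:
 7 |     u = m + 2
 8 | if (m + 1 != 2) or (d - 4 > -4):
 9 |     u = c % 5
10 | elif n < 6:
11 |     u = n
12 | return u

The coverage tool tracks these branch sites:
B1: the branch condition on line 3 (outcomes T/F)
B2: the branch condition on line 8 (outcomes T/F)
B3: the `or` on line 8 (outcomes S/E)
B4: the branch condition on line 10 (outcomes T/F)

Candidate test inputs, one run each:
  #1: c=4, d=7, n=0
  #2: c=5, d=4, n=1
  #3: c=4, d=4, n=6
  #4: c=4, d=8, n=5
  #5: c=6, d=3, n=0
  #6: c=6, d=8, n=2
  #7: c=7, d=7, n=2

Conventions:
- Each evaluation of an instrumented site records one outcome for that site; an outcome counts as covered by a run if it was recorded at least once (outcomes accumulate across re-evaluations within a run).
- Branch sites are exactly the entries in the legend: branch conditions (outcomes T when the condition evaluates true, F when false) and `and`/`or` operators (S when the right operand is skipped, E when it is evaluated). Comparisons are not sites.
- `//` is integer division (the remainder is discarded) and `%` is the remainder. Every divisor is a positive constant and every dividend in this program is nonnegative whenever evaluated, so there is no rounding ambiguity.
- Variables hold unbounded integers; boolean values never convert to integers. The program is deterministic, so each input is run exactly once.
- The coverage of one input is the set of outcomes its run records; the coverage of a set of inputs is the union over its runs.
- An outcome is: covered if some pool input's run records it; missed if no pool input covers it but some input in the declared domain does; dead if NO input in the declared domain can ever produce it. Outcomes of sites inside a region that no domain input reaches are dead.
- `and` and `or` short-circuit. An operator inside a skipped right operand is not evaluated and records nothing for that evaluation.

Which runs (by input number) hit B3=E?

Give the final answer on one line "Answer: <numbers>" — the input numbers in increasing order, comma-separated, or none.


input #1 (c=4, d=7, n=0): records B3=E
input #2 (c=5, d=4, n=1): does not record B3=E
input #3 (c=4, d=4, n=6): does not record B3=E
input #4 (c=4, d=8, n=5): does not record B3=E
input #5 (c=6, d=3, n=0): does not record B3=E
input #6 (c=6, d=8, n=2): does not record B3=E
input #7 (c=7, d=7, n=2): does not record B3=E
Answer: 1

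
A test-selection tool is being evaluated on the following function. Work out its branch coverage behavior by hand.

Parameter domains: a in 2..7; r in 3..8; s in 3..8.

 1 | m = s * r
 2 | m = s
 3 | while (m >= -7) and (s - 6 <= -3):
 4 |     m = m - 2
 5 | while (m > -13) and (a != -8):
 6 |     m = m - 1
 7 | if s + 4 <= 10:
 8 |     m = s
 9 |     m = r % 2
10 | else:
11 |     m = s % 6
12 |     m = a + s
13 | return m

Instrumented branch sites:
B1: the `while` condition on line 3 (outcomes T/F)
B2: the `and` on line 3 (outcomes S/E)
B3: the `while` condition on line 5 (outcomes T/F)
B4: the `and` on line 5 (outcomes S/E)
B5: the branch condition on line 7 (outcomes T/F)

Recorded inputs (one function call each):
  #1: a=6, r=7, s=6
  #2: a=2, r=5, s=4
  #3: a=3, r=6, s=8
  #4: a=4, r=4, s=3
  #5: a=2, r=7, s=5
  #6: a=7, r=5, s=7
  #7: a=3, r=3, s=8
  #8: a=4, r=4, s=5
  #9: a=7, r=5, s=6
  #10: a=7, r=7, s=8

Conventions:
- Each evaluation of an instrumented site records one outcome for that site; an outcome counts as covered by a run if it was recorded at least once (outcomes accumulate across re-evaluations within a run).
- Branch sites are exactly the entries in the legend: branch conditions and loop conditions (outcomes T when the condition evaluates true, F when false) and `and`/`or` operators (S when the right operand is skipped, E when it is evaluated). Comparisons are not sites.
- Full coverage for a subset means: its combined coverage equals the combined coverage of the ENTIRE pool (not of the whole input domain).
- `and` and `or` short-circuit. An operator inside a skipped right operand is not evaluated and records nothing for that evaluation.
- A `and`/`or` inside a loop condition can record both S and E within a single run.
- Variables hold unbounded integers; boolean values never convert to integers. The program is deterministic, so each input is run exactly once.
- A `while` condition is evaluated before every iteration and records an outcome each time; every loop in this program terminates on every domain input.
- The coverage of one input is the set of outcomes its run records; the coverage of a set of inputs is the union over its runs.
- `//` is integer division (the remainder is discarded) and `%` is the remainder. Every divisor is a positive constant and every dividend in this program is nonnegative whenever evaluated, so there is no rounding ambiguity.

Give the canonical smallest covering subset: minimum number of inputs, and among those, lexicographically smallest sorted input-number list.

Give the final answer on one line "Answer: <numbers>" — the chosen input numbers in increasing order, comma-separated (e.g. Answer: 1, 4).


input #1, a=6, r=7, s=6: events B2->E, B1->F, B4->E, B3->T, B4->E, B3->T, B4->E, B3->T, B4->E, B3->T, B4->E, B3->T, B4->E, B3->T, ...; outcomes B1=F, B2=E, B3=T, B3=F, B4=S, B4=E, B5=T
input #2, a=2, r=5, s=4: events B2->E, B1->F, B4->E, B3->T, B4->E, B3->T, B4->E, B3->T, B4->E, B3->T, B4->E, B3->T, B4->E, B3->T, ...; outcomes B1=F, B2=E, B3=T, B3=F, B4=S, B4=E, B5=T
input #3, a=3, r=6, s=8: events B2->E, B1->F, B4->E, B3->T, B4->E, B3->T, B4->E, B3->T, B4->E, B3->T, B4->E, B3->T, B4->E, B3->T, ...; outcomes B1=F, B2=E, B3=T, B3=F, B4=S, B4=E, B5=F
input #4, a=4, r=4, s=3: events B2->E, B1->T, B2->E, B1->T, B2->E, B1->T, B2->E, B1->T, B2->E, B1->T, B2->E, B1->T, B2->S, B1->F, ...; outcomes B1=T, B1=F, B2=S, B2=E, B3=T, B3=F, B4=S, B4=E, B5=T
input #5, a=2, r=7, s=5: events B2->E, B1->F, B4->E, B3->T, B4->E, B3->T, B4->E, B3->T, B4->E, B3->T, B4->E, B3->T, B4->E, B3->T, ...; outcomes B1=F, B2=E, B3=T, B3=F, B4=S, B4=E, B5=T
input #6, a=7, r=5, s=7: events B2->E, B1->F, B4->E, B3->T, B4->E, B3->T, B4->E, B3->T, B4->E, B3->T, B4->E, B3->T, B4->E, B3->T, ...; outcomes B1=F, B2=E, B3=T, B3=F, B4=S, B4=E, B5=F
input #7, a=3, r=3, s=8: events B2->E, B1->F, B4->E, B3->T, B4->E, B3->T, B4->E, B3->T, B4->E, B3->T, B4->E, B3->T, B4->E, B3->T, ...; outcomes B1=F, B2=E, B3=T, B3=F, B4=S, B4=E, B5=F
input #8, a=4, r=4, s=5: events B2->E, B1->F, B4->E, B3->T, B4->E, B3->T, B4->E, B3->T, B4->E, B3->T, B4->E, B3->T, B4->E, B3->T, ...; outcomes B1=F, B2=E, B3=T, B3=F, B4=S, B4=E, B5=T
input #9, a=7, r=5, s=6: events B2->E, B1->F, B4->E, B3->T, B4->E, B3->T, B4->E, B3->T, B4->E, B3->T, B4->E, B3->T, B4->E, B3->T, ...; outcomes B1=F, B2=E, B3=T, B3=F, B4=S, B4=E, B5=T
input #10, a=7, r=7, s=8: events B2->E, B1->F, B4->E, B3->T, B4->E, B3->T, B4->E, B3->T, B4->E, B3->T, B4->E, B3->T, B4->E, B3->T, ...; outcomes B1=F, B2=E, B3=T, B3=F, B4=S, B4=E, B5=F
the full pool covers 10 outcomes: B1=T, B1=F, B2=S, B2=E, B3=T, B3=F, B4=S, B4=E, B5=T, B5=F
no size-1 subset reaches all 10 outcomes (best union: 9/10)
size 2: inputs {3, 4} cover all 10 outcomes, and no lexicographically smaller subset of this size does
Answer: 3, 4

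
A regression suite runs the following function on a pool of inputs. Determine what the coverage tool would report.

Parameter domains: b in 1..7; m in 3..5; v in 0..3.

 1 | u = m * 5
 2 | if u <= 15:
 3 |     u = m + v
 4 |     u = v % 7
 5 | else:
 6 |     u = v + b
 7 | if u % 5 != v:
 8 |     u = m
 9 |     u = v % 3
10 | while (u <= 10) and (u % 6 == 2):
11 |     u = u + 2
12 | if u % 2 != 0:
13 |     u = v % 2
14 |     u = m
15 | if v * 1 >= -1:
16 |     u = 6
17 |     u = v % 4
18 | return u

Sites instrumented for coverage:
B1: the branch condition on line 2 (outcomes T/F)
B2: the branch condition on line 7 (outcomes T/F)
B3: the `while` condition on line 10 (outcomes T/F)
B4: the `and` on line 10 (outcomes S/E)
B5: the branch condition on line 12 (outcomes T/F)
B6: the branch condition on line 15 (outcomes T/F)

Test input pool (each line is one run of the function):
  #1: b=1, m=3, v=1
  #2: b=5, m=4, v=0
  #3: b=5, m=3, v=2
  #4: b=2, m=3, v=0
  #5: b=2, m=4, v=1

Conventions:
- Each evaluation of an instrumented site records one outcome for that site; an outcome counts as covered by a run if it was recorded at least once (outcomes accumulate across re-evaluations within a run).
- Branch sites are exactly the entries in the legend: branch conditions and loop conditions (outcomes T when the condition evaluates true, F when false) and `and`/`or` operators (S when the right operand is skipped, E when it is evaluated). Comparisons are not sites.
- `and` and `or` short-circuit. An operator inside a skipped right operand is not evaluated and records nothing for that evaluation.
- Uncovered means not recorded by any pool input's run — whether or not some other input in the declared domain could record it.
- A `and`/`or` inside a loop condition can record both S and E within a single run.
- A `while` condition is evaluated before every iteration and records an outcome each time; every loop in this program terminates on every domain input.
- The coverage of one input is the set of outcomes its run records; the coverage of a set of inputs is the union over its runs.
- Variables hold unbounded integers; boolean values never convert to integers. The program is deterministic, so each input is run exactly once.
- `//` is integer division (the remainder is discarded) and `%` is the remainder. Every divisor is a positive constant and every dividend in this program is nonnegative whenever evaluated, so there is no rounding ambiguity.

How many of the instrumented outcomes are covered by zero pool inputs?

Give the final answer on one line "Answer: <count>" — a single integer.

test 1 (b=1, m=3, v=1) hits B1=T, B2=F, B3=F, B4=E, B5=T, B6=T
test 2 (b=5, m=4, v=0) hits B1=F, B2=F, B3=F, B4=E, B5=T, B6=T
test 3 (b=5, m=3, v=2) hits B1=T, B2=F, B3=T, B3=F, B4=E, B5=F, B6=T
test 4 (b=2, m=3, v=0) hits B1=T, B2=F, B3=F, B4=E, B5=F, B6=T
test 5 (b=2, m=4, v=1) hits B1=F, B2=T, B3=F, B4=E, B5=T, B6=T
union over the pool: B1=T, B1=F, B2=T, B2=F, B3=T, B3=F, B4=E, B5=T, B5=F, B6=T
uncovered (2 of 12): B4=S, B6=F

Answer: 2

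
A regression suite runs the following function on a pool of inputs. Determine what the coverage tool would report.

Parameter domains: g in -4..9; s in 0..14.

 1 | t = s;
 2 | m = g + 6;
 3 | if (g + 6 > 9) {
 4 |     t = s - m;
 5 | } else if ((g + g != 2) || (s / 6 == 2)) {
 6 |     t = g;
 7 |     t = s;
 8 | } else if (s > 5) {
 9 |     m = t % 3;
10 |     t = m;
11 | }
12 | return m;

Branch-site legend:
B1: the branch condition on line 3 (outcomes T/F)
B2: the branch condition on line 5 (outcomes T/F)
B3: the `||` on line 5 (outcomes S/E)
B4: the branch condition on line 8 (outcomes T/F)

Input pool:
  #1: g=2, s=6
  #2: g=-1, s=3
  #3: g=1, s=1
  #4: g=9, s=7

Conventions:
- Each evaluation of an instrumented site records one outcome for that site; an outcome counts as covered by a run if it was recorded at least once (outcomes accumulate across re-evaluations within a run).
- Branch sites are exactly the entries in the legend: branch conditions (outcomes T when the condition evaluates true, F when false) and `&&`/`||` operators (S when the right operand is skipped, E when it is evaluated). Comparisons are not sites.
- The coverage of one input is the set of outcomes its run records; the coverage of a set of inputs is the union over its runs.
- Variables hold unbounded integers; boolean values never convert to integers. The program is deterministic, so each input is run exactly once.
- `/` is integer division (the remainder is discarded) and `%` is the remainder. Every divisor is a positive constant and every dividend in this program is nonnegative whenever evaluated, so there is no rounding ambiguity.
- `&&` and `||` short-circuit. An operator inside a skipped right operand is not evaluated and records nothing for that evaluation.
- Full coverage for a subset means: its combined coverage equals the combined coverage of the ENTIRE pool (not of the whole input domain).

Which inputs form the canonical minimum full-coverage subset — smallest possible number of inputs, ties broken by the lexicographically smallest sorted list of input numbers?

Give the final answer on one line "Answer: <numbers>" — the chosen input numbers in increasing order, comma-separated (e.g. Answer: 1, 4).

#1 (g=2, s=6) -> B1->F, B3->S, B2->T; covered: B1=F, B2=T, B3=S
#2 (g=-1, s=3) -> B1->F, B3->S, B2->T; covered: B1=F, B2=T, B3=S
#3 (g=1, s=1) -> B1->F, B3->E, B2->F, B4->F; covered: B1=F, B2=F, B3=E, B4=F
#4 (g=9, s=7) -> B1->T; covered: B1=T
union over all inputs: B1=T, B1=F, B2=T, B2=F, B3=S, B3=E, B4=F (7 outcomes)
every size-1 subset falls short of the 7 outcomes (best: 4/7)
every size-2 subset falls short of the 7 outcomes (best: 6/7)
at size 3, {1, 3, 4} reaches all 7 outcomes; every lexicographically earlier size-3 subset fails

Answer: 1, 3, 4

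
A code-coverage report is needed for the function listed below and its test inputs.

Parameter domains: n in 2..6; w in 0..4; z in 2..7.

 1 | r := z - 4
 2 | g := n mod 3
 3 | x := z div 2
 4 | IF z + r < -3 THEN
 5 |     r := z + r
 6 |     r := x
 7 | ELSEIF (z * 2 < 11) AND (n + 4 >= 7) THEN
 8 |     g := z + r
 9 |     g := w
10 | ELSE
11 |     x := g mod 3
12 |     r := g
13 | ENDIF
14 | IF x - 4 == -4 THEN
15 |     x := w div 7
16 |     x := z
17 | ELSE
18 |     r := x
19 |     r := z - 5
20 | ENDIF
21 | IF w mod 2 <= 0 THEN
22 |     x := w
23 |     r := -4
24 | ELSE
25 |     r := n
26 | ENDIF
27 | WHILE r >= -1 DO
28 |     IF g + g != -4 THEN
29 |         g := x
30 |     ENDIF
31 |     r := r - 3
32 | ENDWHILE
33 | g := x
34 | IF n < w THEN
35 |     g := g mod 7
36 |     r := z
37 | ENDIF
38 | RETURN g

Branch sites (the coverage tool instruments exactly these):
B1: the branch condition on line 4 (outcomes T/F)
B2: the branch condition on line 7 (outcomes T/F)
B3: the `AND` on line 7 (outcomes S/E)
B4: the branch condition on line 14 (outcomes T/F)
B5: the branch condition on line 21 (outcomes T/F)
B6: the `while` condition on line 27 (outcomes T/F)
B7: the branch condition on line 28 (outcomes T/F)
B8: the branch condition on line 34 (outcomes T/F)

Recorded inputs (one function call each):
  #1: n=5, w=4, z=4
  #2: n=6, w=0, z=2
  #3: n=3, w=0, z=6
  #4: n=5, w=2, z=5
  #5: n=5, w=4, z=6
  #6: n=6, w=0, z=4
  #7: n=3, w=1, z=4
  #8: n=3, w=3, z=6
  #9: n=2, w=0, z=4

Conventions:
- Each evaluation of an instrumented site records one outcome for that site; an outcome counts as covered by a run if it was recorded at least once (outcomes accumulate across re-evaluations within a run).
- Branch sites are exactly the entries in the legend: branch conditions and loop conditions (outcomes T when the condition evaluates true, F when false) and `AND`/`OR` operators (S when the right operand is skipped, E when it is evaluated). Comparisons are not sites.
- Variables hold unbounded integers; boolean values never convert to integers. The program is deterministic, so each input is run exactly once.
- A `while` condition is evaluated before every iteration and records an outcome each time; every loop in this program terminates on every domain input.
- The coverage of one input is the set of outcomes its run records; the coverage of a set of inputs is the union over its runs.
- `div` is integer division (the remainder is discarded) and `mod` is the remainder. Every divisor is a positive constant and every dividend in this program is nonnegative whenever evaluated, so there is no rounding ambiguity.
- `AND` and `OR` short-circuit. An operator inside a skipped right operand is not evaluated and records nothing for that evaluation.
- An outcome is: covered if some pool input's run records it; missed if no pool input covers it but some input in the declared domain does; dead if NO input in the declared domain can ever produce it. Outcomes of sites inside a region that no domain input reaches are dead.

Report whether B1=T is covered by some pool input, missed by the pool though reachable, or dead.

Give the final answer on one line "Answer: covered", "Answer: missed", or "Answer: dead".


no pool input records B1=T
checking all 150 inputs in the declared domain: B1=T is never recorded -> dead
Answer: dead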